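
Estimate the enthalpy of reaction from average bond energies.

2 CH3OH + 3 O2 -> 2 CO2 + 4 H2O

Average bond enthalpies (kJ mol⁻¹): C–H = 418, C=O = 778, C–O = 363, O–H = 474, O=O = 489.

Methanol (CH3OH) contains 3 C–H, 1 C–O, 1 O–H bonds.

ΔH ≈ −1255 kJ

Bonds broken (reactants):
  C–H: 6 × 418 = 2508
  C–O: 2 × 363 = 726
  O–H: 2 × 474 = 948
  O=O: 3 × 489 = 1467
  Σ(broken) = 5649 kJ
Bonds formed (products):
  C=O: 4 × 778 = 3112
  O–H: 8 × 474 = 3792
  Σ(formed) = 6904 kJ
ΔH = Σ(broken) − Σ(formed) = 5649 − 6904 = −1255 kJ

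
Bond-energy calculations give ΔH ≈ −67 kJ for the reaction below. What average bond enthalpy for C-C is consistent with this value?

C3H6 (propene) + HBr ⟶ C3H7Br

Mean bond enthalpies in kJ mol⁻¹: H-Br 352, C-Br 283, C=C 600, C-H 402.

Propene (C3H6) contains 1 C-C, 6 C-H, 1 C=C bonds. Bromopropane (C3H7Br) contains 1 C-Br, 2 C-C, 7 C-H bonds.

Let D be the C-C bond energy.
Σ(broken) = 1×D + 6×402 + 1×600 + 1×352 = 3364 + D
Σ(formed) = 1×283 + 2×D + 7×402 = 3097 + 2D
ΔH = Σ(broken) − Σ(formed) = (3364 + D) − (3097 + 2D) = +267 − D
Setting this equal to −67 kJ gives D = 334 kJ/mol.

D(C-C) ≈ 334 kJ/mol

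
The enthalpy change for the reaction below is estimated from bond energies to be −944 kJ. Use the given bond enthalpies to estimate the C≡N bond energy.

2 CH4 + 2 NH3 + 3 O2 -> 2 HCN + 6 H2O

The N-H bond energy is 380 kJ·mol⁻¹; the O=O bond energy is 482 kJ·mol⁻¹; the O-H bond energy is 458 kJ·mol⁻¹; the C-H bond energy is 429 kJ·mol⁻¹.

Let D be the C≡N bond energy.
Σ(broken) = 8×429 + 6×380 + 3×482 = 7158
Σ(formed) = 2×D + 2×429 + 12×458 = 6354 + 2D
ΔH = Σ(broken) − Σ(formed) = (7158) − (6354 + 2D) = +804 − 2D
Setting this equal to −944 kJ gives 2D = 1748, so D = 874 kJ/mol.

D(C≡N) ≈ 874 kJ/mol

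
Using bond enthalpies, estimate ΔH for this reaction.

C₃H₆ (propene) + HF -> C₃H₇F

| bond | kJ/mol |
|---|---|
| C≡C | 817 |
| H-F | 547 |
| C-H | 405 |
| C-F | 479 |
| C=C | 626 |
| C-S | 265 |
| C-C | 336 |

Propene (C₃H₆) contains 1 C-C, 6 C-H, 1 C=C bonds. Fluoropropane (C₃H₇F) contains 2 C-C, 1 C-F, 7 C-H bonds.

Bonds broken (reactants):
  C-C: 1 × 336 = 336
  C-H: 6 × 405 = 2430
  C=C: 1 × 626 = 626
  H-F: 1 × 547 = 547
  Σ(broken) = 3939 kJ
Bonds formed (products):
  C-C: 2 × 336 = 672
  C-F: 1 × 479 = 479
  C-H: 7 × 405 = 2835
  Σ(formed) = 3986 kJ
ΔH = Σ(broken) − Σ(formed) = 3939 − 3986 = −47 kJ

ΔH ≈ −47 kJ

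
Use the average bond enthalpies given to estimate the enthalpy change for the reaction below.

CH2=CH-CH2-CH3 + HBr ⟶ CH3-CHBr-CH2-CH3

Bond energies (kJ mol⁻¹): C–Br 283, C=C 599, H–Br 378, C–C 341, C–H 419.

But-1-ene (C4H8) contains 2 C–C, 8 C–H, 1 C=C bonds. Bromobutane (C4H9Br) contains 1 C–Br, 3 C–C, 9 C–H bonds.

ΔH ≈ −66 kJ

Bonds broken (reactants):
  C–C: 2 × 341 = 682
  C–H: 8 × 419 = 3352
  C=C: 1 × 599 = 599
  H–Br: 1 × 378 = 378
  Σ(broken) = 5011 kJ
Bonds formed (products):
  C–Br: 1 × 283 = 283
  C–C: 3 × 341 = 1023
  C–H: 9 × 419 = 3771
  Σ(formed) = 5077 kJ
ΔH = Σ(broken) − Σ(formed) = 5011 − 5077 = −66 kJ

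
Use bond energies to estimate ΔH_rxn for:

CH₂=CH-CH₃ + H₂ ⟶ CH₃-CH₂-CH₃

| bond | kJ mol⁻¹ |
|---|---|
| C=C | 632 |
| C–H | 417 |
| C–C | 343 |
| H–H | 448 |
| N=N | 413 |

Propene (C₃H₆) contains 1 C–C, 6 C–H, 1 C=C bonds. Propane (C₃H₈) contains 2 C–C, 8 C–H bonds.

ΔH ≈ −97 kJ

Bonds broken (reactants):
  C–C: 1 × 343 = 343
  C–H: 6 × 417 = 2502
  C=C: 1 × 632 = 632
  H–H: 1 × 448 = 448
  Σ(broken) = 3925 kJ
Bonds formed (products):
  C–C: 2 × 343 = 686
  C–H: 8 × 417 = 3336
  Σ(formed) = 4022 kJ
ΔH = Σ(broken) − Σ(formed) = 3925 − 4022 = −97 kJ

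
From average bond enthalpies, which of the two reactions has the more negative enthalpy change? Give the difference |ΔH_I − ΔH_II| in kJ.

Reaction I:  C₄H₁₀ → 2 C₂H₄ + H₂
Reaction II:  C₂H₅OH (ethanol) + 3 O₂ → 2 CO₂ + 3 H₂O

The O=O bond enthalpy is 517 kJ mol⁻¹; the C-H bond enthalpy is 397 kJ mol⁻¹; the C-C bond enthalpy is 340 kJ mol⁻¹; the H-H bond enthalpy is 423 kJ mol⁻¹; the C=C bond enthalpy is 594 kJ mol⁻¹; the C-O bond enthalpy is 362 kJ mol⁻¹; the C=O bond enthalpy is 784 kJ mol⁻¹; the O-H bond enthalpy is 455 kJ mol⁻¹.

Reaction I:
  Bonds broken (reactants):
    C-C: 3 × 340 = 1020
    C-H: 10 × 397 = 3970
    Σ(broken) = 4990 kJ
  Bonds formed (products):
    C-H: 8 × 397 = 3176
    C=C: 2 × 594 = 1188
    H-H: 1 × 423 = 423
    Σ(formed) = 4787 kJ
  ΔH_I = 4990 − 4787 = +203 kJ
Reaction II:
  Bonds broken (reactants):
    C-C: 1 × 340 = 340
    C-H: 5 × 397 = 1985
    C-O: 1 × 362 = 362
    O-H: 1 × 455 = 455
    O=O: 3 × 517 = 1551
    Σ(broken) = 4693 kJ
  Bonds formed (products):
    C=O: 4 × 784 = 3136
    O-H: 6 × 455 = 2730
    Σ(formed) = 5866 kJ
  ΔH_II = 4693 − 5866 = −1173 kJ
ΔH_I − ΔH_II = +1376 kJ, so reaction II has the more negative ΔH; |ΔH_I − ΔH_II| = 1376 kJ.

Reaction II, by 1376 kJ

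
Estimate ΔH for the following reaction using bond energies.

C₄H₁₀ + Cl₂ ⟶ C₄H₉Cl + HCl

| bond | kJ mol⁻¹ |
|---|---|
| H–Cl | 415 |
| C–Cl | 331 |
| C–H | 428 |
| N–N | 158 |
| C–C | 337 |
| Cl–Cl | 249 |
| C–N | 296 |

Bonds broken (reactants):
  C–C: 3 × 337 = 1011
  C–H: 10 × 428 = 4280
  Cl–Cl: 1 × 249 = 249
  Σ(broken) = 5540 kJ
Bonds formed (products):
  C–C: 3 × 337 = 1011
  C–Cl: 1 × 331 = 331
  C–H: 9 × 428 = 3852
  H–Cl: 1 × 415 = 415
  Σ(formed) = 5609 kJ
ΔH = Σ(broken) − Σ(formed) = 5540 − 5609 = −69 kJ

ΔH ≈ −69 kJ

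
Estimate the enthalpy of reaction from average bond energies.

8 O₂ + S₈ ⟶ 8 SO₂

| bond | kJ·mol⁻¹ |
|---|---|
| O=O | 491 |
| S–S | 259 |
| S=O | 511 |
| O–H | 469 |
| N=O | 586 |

ΔH ≈ −2176 kJ

Bonds broken (reactants):
  O=O: 8 × 491 = 3928
  S–S: 8 × 259 = 2072
  Σ(broken) = 6000 kJ
Bonds formed (products):
  S=O: 16 × 511 = 8176
  Σ(formed) = 8176 kJ
ΔH = Σ(broken) − Σ(formed) = 6000 − 8176 = −2176 kJ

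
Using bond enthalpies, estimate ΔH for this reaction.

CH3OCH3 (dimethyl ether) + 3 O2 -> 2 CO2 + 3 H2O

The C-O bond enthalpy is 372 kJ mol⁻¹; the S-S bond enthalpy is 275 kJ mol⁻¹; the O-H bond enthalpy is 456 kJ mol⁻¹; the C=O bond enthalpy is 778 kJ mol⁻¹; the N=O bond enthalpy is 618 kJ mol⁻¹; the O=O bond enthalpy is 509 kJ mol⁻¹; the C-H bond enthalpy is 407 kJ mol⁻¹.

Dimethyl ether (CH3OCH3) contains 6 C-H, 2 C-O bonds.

Bonds broken (reactants):
  C-H: 6 × 407 = 2442
  C-O: 2 × 372 = 744
  O=O: 3 × 509 = 1527
  Σ(broken) = 4713 kJ
Bonds formed (products):
  C=O: 4 × 778 = 3112
  O-H: 6 × 456 = 2736
  Σ(formed) = 5848 kJ
ΔH = Σ(broken) − Σ(formed) = 4713 − 5848 = −1135 kJ

ΔH ≈ −1135 kJ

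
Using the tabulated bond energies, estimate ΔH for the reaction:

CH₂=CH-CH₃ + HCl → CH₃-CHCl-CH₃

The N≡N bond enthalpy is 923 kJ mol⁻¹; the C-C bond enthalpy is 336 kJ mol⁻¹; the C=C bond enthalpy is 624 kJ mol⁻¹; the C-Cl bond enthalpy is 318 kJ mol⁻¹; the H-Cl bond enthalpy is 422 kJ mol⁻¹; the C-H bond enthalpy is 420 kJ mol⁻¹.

ΔH ≈ −28 kJ

Bonds broken (reactants):
  C-C: 1 × 336 = 336
  C-H: 6 × 420 = 2520
  C=C: 1 × 624 = 624
  H-Cl: 1 × 422 = 422
  Σ(broken) = 3902 kJ
Bonds formed (products):
  C-C: 2 × 336 = 672
  C-Cl: 1 × 318 = 318
  C-H: 7 × 420 = 2940
  Σ(formed) = 3930 kJ
ΔH = Σ(broken) − Σ(formed) = 3902 − 3930 = −28 kJ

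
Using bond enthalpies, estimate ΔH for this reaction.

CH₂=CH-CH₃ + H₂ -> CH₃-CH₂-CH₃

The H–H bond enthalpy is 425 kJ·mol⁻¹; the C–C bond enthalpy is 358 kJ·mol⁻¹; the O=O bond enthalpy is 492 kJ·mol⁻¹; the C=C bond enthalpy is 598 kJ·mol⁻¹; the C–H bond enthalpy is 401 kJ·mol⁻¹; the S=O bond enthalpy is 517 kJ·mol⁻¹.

ΔH ≈ −137 kJ

Bonds broken (reactants):
  C–C: 1 × 358 = 358
  C–H: 6 × 401 = 2406
  C=C: 1 × 598 = 598
  H–H: 1 × 425 = 425
  Σ(broken) = 3787 kJ
Bonds formed (products):
  C–C: 2 × 358 = 716
  C–H: 8 × 401 = 3208
  Σ(formed) = 3924 kJ
ΔH = Σ(broken) − Σ(formed) = 3787 − 3924 = −137 kJ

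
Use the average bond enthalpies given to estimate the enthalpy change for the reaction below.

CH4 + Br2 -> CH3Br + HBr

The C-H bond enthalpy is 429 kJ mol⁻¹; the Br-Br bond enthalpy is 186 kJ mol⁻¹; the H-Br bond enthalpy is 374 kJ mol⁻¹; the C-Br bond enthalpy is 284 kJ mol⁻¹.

ΔH ≈ −43 kJ

Bonds broken (reactants):
  Br-Br: 1 × 186 = 186
  C-H: 4 × 429 = 1716
  Σ(broken) = 1902 kJ
Bonds formed (products):
  C-Br: 1 × 284 = 284
  C-H: 3 × 429 = 1287
  H-Br: 1 × 374 = 374
  Σ(formed) = 1945 kJ
ΔH = Σ(broken) − Σ(formed) = 1902 − 1945 = −43 kJ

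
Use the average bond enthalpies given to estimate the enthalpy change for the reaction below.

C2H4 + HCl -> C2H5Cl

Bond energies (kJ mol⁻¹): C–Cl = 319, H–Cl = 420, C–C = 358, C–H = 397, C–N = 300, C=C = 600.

Bonds broken (reactants):
  C–H: 4 × 397 = 1588
  C=C: 1 × 600 = 600
  H–Cl: 1 × 420 = 420
  Σ(broken) = 2608 kJ
Bonds formed (products):
  C–C: 1 × 358 = 358
  C–Cl: 1 × 319 = 319
  C–H: 5 × 397 = 1985
  Σ(formed) = 2662 kJ
ΔH = Σ(broken) − Σ(formed) = 2608 − 2662 = −54 kJ

ΔH ≈ −54 kJ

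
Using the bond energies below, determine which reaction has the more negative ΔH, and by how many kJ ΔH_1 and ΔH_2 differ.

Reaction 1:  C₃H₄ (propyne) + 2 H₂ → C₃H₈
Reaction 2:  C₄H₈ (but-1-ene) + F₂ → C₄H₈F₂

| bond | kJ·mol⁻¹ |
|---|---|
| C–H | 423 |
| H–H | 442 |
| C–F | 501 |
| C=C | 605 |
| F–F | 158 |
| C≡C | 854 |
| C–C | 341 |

Reaction 1:
  Bonds broken (reactants):
    C≡C: 1 × 854 = 854
    C–C: 1 × 341 = 341
    C–H: 4 × 423 = 1692
    H–H: 2 × 442 = 884
    Σ(broken) = 3771 kJ
  Bonds formed (products):
    C–C: 2 × 341 = 682
    C–H: 8 × 423 = 3384
    Σ(formed) = 4066 kJ
  ΔH_1 = 3771 − 4066 = −295 kJ
Reaction 2:
  Bonds broken (reactants):
    C–C: 2 × 341 = 682
    C–H: 8 × 423 = 3384
    C=C: 1 × 605 = 605
    F–F: 1 × 158 = 158
    Σ(broken) = 4829 kJ
  Bonds formed (products):
    C–C: 3 × 341 = 1023
    C–F: 2 × 501 = 1002
    C–H: 8 × 423 = 3384
    Σ(formed) = 5409 kJ
  ΔH_2 = 4829 − 5409 = −580 kJ
ΔH_1 − ΔH_2 = +285 kJ, so reaction 2 has the more negative ΔH; |ΔH_1 − ΔH_2| = 285 kJ.

Reaction 2, by 285 kJ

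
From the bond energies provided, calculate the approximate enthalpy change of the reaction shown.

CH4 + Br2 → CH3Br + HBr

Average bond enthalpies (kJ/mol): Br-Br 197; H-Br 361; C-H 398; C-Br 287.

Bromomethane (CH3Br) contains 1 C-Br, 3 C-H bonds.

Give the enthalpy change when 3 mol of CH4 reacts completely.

ΔH = −159 kJ

Bonds broken (reactants):
  Br-Br: 1 × 197 = 197
  C-H: 4 × 398 = 1592
  Σ(broken) = 1789 kJ
Bonds formed (products):
  C-Br: 1 × 287 = 287
  C-H: 3 × 398 = 1194
  H-Br: 1 × 361 = 361
  Σ(formed) = 1842 kJ
ΔH = Σ(broken) − Σ(formed) = 1789 − 1842 = −53 kJ
For 3× the reaction as written: 3 × (−53) = −159 kJ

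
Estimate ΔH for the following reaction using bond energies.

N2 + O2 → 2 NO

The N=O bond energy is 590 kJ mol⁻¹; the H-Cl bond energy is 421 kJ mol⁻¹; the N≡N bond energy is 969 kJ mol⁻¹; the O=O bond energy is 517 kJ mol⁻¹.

Bonds broken (reactants):
  N≡N: 1 × 969 = 969
  O=O: 1 × 517 = 517
  Σ(broken) = 1486 kJ
Bonds formed (products):
  N=O: 2 × 590 = 1180
  Σ(formed) = 1180 kJ
ΔH = Σ(broken) − Σ(formed) = 1486 − 1180 = +306 kJ

ΔH ≈ +306 kJ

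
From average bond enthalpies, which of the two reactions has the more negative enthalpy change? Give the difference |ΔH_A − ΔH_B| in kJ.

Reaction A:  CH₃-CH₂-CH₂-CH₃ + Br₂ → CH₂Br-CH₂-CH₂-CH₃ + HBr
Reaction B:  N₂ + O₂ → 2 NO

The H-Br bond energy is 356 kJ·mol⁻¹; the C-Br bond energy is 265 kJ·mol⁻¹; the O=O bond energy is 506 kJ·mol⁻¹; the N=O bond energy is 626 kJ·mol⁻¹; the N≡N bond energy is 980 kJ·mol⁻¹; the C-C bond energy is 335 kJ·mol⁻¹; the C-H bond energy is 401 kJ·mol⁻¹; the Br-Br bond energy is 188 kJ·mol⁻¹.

Reaction A:
  Bonds broken (reactants):
    Br-Br: 1 × 188 = 188
    C-C: 3 × 335 = 1005
    C-H: 10 × 401 = 4010
    Σ(broken) = 5203 kJ
  Bonds formed (products):
    C-Br: 1 × 265 = 265
    C-C: 3 × 335 = 1005
    C-H: 9 × 401 = 3609
    H-Br: 1 × 356 = 356
    Σ(formed) = 5235 kJ
  ΔH_A = 5203 − 5235 = −32 kJ
Reaction B:
  Bonds broken (reactants):
    N≡N: 1 × 980 = 980
    O=O: 1 × 506 = 506
    Σ(broken) = 1486 kJ
  Bonds formed (products):
    N=O: 2 × 626 = 1252
    Σ(formed) = 1252 kJ
  ΔH_B = 1486 − 1252 = +234 kJ
ΔH_A − ΔH_B = −266 kJ, so reaction A has the more negative ΔH; |ΔH_A − ΔH_B| = 266 kJ.

Reaction A, by 266 kJ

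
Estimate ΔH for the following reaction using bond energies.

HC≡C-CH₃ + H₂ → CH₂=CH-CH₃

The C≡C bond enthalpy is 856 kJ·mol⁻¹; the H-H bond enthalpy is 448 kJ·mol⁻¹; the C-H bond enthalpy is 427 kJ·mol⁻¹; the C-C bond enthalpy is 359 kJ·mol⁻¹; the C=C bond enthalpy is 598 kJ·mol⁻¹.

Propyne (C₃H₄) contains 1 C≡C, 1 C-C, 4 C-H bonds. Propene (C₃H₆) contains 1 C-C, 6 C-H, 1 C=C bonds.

ΔH ≈ −148 kJ

Bonds broken (reactants):
  C≡C: 1 × 856 = 856
  C-C: 1 × 359 = 359
  C-H: 4 × 427 = 1708
  H-H: 1 × 448 = 448
  Σ(broken) = 3371 kJ
Bonds formed (products):
  C-C: 1 × 359 = 359
  C-H: 6 × 427 = 2562
  C=C: 1 × 598 = 598
  Σ(formed) = 3519 kJ
ΔH = Σ(broken) − Σ(formed) = 3371 − 3519 = −148 kJ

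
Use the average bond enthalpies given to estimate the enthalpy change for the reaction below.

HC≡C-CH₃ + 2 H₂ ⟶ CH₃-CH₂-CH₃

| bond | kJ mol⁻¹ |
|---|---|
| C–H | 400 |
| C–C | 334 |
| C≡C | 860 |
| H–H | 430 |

Bonds broken (reactants):
  C≡C: 1 × 860 = 860
  C–C: 1 × 334 = 334
  C–H: 4 × 400 = 1600
  H–H: 2 × 430 = 860
  Σ(broken) = 3654 kJ
Bonds formed (products):
  C–C: 2 × 334 = 668
  C–H: 8 × 400 = 3200
  Σ(formed) = 3868 kJ
ΔH = Σ(broken) − Σ(formed) = 3654 − 3868 = −214 kJ

ΔH ≈ −214 kJ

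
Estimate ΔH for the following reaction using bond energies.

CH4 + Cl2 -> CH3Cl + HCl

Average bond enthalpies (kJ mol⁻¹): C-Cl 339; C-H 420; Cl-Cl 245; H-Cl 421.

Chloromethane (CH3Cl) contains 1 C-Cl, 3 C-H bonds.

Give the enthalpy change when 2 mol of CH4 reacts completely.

Bonds broken (reactants):
  C-H: 4 × 420 = 1680
  Cl-Cl: 1 × 245 = 245
  Σ(broken) = 1925 kJ
Bonds formed (products):
  C-Cl: 1 × 339 = 339
  C-H: 3 × 420 = 1260
  H-Cl: 1 × 421 = 421
  Σ(formed) = 2020 kJ
ΔH = Σ(broken) − Σ(formed) = 1925 − 2020 = −95 kJ
For 2× the reaction as written: 2 × (−95) = −190 kJ

ΔH = −190 kJ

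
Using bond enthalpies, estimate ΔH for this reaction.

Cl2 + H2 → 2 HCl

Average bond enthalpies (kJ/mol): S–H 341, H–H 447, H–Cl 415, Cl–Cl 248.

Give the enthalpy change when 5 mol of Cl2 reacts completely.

ΔH = −675 kJ

Bonds broken (reactants):
  Cl–Cl: 1 × 248 = 248
  H–H: 1 × 447 = 447
  Σ(broken) = 695 kJ
Bonds formed (products):
  H–Cl: 2 × 415 = 830
  Σ(formed) = 830 kJ
ΔH = Σ(broken) − Σ(formed) = 695 − 830 = −135 kJ
For 5× the reaction as written: 5 × (−135) = −675 kJ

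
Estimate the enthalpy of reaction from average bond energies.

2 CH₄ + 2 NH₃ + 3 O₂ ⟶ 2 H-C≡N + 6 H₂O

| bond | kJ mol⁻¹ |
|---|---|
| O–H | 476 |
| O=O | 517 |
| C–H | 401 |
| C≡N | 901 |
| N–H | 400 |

ΔH ≈ −1157 kJ

Bonds broken (reactants):
  C–H: 8 × 401 = 3208
  N–H: 6 × 400 = 2400
  O=O: 3 × 517 = 1551
  Σ(broken) = 7159 kJ
Bonds formed (products):
  C≡N: 2 × 901 = 1802
  C–H: 2 × 401 = 802
  O–H: 12 × 476 = 5712
  Σ(formed) = 8316 kJ
ΔH = Σ(broken) − Σ(formed) = 7159 − 8316 = −1157 kJ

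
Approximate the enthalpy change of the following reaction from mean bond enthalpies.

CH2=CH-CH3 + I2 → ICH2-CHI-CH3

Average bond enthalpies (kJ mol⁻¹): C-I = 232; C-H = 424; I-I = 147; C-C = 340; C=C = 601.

ΔH ≈ −56 kJ

Bonds broken (reactants):
  C-C: 1 × 340 = 340
  C-H: 6 × 424 = 2544
  C=C: 1 × 601 = 601
  I-I: 1 × 147 = 147
  Σ(broken) = 3632 kJ
Bonds formed (products):
  C-C: 2 × 340 = 680
  C-H: 6 × 424 = 2544
  C-I: 2 × 232 = 464
  Σ(formed) = 3688 kJ
ΔH = Σ(broken) − Σ(formed) = 3632 − 3688 = −56 kJ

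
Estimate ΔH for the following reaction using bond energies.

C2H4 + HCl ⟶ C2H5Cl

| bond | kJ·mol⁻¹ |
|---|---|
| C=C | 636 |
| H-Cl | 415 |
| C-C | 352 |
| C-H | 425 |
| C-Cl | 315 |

ΔH ≈ −41 kJ

Bonds broken (reactants):
  C-H: 4 × 425 = 1700
  C=C: 1 × 636 = 636
  H-Cl: 1 × 415 = 415
  Σ(broken) = 2751 kJ
Bonds formed (products):
  C-C: 1 × 352 = 352
  C-Cl: 1 × 315 = 315
  C-H: 5 × 425 = 2125
  Σ(formed) = 2792 kJ
ΔH = Σ(broken) − Σ(formed) = 2751 − 2792 = −41 kJ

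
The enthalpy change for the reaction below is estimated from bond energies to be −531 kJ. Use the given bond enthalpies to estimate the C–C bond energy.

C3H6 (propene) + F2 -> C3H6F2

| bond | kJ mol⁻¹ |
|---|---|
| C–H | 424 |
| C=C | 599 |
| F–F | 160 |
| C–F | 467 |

Let D be the C–C bond energy.
Σ(broken) = 1×D + 6×424 + 1×599 + 1×160 = 3303 + D
Σ(formed) = 2×D + 2×467 + 6×424 = 3478 + 2D
ΔH = Σ(broken) − Σ(formed) = (3303 + D) − (3478 + 2D) = −175 − D
Setting this equal to −531 kJ gives D = 356 kJ/mol.

D(C–C) ≈ 356 kJ/mol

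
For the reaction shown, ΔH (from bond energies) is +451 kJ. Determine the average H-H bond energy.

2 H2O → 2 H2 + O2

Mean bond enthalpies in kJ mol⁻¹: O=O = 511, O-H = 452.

D(H-H) ≈ 423 kJ/mol

Let D be the H-H bond energy.
Σ(broken) = 4×452 = 1808
Σ(formed) = 2×D + 1×511 = 511 + 2D
ΔH = Σ(broken) − Σ(formed) = (1808) − (511 + 2D) = +1297 − 2D
Setting this equal to +451 kJ gives 2D = 846, so D = 423 kJ/mol.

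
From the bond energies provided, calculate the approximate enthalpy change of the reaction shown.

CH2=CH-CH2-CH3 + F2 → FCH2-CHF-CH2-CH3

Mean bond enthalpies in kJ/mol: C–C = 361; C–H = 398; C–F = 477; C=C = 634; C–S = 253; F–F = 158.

ΔH ≈ −523 kJ

Bonds broken (reactants):
  C–C: 2 × 361 = 722
  C–H: 8 × 398 = 3184
  C=C: 1 × 634 = 634
  F–F: 1 × 158 = 158
  Σ(broken) = 4698 kJ
Bonds formed (products):
  C–C: 3 × 361 = 1083
  C–F: 2 × 477 = 954
  C–H: 8 × 398 = 3184
  Σ(formed) = 5221 kJ
ΔH = Σ(broken) − Σ(formed) = 4698 − 5221 = −523 kJ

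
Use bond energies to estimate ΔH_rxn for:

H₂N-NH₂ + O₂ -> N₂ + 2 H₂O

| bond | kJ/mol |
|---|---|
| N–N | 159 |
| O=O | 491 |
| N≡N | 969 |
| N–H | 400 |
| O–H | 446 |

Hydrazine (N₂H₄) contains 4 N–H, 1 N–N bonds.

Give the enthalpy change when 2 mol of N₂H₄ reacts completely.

Bonds broken (reactants):
  N–H: 4 × 400 = 1600
  N–N: 1 × 159 = 159
  O=O: 1 × 491 = 491
  Σ(broken) = 2250 kJ
Bonds formed (products):
  N≡N: 1 × 969 = 969
  O–H: 4 × 446 = 1784
  Σ(formed) = 2753 kJ
ΔH = Σ(broken) − Σ(formed) = 2250 − 2753 = −503 kJ
For 2× the reaction as written: 2 × (−503) = −1006 kJ

ΔH = −1006 kJ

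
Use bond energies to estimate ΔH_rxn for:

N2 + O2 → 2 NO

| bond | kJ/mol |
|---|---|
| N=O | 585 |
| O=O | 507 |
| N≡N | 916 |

ΔH ≈ +253 kJ

Bonds broken (reactants):
  N≡N: 1 × 916 = 916
  O=O: 1 × 507 = 507
  Σ(broken) = 1423 kJ
Bonds formed (products):
  N=O: 2 × 585 = 1170
  Σ(formed) = 1170 kJ
ΔH = Σ(broken) − Σ(formed) = 1423 − 1170 = +253 kJ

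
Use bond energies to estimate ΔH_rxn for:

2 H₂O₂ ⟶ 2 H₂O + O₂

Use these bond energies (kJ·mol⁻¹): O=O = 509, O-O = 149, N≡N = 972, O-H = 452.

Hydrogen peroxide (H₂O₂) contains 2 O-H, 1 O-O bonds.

ΔH ≈ −211 kJ

Bonds broken (reactants):
  O-H: 4 × 452 = 1808
  O-O: 2 × 149 = 298
  Σ(broken) = 2106 kJ
Bonds formed (products):
  O-H: 4 × 452 = 1808
  O=O: 1 × 509 = 509
  Σ(formed) = 2317 kJ
ΔH = Σ(broken) − Σ(formed) = 2106 − 2317 = −211 kJ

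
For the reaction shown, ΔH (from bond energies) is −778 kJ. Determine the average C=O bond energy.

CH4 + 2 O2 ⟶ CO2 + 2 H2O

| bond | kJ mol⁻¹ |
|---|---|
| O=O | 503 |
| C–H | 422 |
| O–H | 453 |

D(C=O) ≈ 830 kJ/mol

Let D be the C=O bond energy.
Σ(broken) = 4×422 + 2×503 = 2694
Σ(formed) = 2×D + 4×453 = 1812 + 2D
ΔH = Σ(broken) − Σ(formed) = (2694) − (1812 + 2D) = +882 − 2D
Setting this equal to −778 kJ gives 2D = 1660, so D = 830 kJ/mol.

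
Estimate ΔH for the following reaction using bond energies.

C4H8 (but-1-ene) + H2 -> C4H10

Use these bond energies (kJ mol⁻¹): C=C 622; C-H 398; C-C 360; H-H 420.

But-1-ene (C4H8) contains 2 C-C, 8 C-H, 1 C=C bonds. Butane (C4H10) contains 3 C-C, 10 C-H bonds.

ΔH ≈ −114 kJ

Bonds broken (reactants):
  C-C: 2 × 360 = 720
  C-H: 8 × 398 = 3184
  C=C: 1 × 622 = 622
  H-H: 1 × 420 = 420
  Σ(broken) = 4946 kJ
Bonds formed (products):
  C-C: 3 × 360 = 1080
  C-H: 10 × 398 = 3980
  Σ(formed) = 5060 kJ
ΔH = Σ(broken) − Σ(formed) = 4946 − 5060 = −114 kJ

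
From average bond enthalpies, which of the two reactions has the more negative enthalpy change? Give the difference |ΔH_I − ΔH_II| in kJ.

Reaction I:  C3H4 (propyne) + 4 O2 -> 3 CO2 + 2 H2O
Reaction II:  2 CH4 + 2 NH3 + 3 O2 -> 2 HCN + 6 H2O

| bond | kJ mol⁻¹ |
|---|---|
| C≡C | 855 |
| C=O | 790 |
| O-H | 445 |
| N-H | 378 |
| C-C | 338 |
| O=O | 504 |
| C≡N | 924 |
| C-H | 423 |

Reaction I:
  Bonds broken (reactants):
    C≡C: 1 × 855 = 855
    C-C: 1 × 338 = 338
    C-H: 4 × 423 = 1692
    O=O: 4 × 504 = 2016
    Σ(broken) = 4901 kJ
  Bonds formed (products):
    C=O: 6 × 790 = 4740
    O-H: 4 × 445 = 1780
    Σ(formed) = 6520 kJ
  ΔH_I = 4901 − 6520 = −1619 kJ
Reaction II:
  Bonds broken (reactants):
    C-H: 8 × 423 = 3384
    N-H: 6 × 378 = 2268
    O=O: 3 × 504 = 1512
    Σ(broken) = 7164 kJ
  Bonds formed (products):
    C≡N: 2 × 924 = 1848
    C-H: 2 × 423 = 846
    O-H: 12 × 445 = 5340
    Σ(formed) = 8034 kJ
  ΔH_II = 7164 − 8034 = −870 kJ
ΔH_I − ΔH_II = −749 kJ, so reaction I has the more negative ΔH; |ΔH_I − ΔH_II| = 749 kJ.

Reaction I, by 749 kJ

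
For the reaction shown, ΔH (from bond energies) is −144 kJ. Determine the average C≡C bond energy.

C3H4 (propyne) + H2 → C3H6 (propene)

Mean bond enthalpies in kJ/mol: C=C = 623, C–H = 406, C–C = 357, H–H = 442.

Let D be the C≡C bond energy.
Σ(broken) = 1×D + 1×357 + 4×406 + 1×442 = 2423 + D
Σ(formed) = 1×357 + 6×406 + 1×623 = 3416
ΔH = Σ(broken) − Σ(formed) = (2423 + D) − (3416) = −993 + D
Setting this equal to −144 kJ gives D = 849 kJ/mol.

D(C≡C) ≈ 849 kJ/mol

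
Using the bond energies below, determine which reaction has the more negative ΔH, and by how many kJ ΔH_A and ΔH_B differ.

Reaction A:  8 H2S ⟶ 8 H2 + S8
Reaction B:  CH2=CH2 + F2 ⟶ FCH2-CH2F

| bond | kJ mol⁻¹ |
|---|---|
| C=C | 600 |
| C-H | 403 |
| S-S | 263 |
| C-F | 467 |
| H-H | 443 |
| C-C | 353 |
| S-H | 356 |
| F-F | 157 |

Reaction A:
  Bonds broken (reactants):
    S-H: 16 × 356 = 5696
    Σ(broken) = 5696 kJ
  Bonds formed (products):
    H-H: 8 × 443 = 3544
    S-S: 8 × 263 = 2104
    Σ(formed) = 5648 kJ
  ΔH_A = 5696 − 5648 = +48 kJ
Reaction B:
  Bonds broken (reactants):
    C-H: 4 × 403 = 1612
    C=C: 1 × 600 = 600
    F-F: 1 × 157 = 157
    Σ(broken) = 2369 kJ
  Bonds formed (products):
    C-C: 1 × 353 = 353
    C-F: 2 × 467 = 934
    C-H: 4 × 403 = 1612
    Σ(formed) = 2899 kJ
  ΔH_B = 2369 − 2899 = −530 kJ
ΔH_A − ΔH_B = +578 kJ, so reaction B has the more negative ΔH; |ΔH_A − ΔH_B| = 578 kJ.

Reaction B, by 578 kJ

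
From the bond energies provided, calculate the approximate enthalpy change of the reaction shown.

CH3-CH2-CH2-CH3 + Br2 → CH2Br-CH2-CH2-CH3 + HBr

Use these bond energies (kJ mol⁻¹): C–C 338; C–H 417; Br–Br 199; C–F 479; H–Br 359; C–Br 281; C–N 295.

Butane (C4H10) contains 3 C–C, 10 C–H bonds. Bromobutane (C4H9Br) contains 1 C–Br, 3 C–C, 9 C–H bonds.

Bonds broken (reactants):
  Br–Br: 1 × 199 = 199
  C–C: 3 × 338 = 1014
  C–H: 10 × 417 = 4170
  Σ(broken) = 5383 kJ
Bonds formed (products):
  C–Br: 1 × 281 = 281
  C–C: 3 × 338 = 1014
  C–H: 9 × 417 = 3753
  H–Br: 1 × 359 = 359
  Σ(formed) = 5407 kJ
ΔH = Σ(broken) − Σ(formed) = 5383 − 5407 = −24 kJ

ΔH ≈ −24 kJ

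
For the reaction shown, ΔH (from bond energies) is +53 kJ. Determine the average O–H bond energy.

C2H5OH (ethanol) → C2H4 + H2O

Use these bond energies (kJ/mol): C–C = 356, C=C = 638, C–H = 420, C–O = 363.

Let D be the O–H bond energy.
Σ(broken) = 1×356 + 5×420 + 1×363 + 1×D = 2819 + D
Σ(formed) = 4×420 + 1×638 + 2×D = 2318 + 2D
ΔH = Σ(broken) − Σ(formed) = (2819 + D) − (2318 + 2D) = +501 − D
Setting this equal to +53 kJ gives D = 448 kJ/mol.

D(O–H) ≈ 448 kJ/mol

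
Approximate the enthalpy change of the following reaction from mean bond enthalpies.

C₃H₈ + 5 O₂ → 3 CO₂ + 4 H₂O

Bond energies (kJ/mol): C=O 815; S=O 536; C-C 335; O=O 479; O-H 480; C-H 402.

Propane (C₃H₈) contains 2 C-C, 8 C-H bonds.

ΔH ≈ −2449 kJ

Bonds broken (reactants):
  C-C: 2 × 335 = 670
  C-H: 8 × 402 = 3216
  O=O: 5 × 479 = 2395
  Σ(broken) = 6281 kJ
Bonds formed (products):
  C=O: 6 × 815 = 4890
  O-H: 8 × 480 = 3840
  Σ(formed) = 8730 kJ
ΔH = Σ(broken) − Σ(formed) = 6281 − 8730 = −2449 kJ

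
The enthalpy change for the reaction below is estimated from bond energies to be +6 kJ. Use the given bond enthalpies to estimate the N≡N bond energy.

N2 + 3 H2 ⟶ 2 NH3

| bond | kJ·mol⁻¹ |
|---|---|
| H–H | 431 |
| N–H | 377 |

Let D be the N≡N bond energy.
Σ(broken) = 3×431 + 1×D = 1293 + D
Σ(formed) = 6×377 = 2262
ΔH = Σ(broken) − Σ(formed) = (1293 + D) − (2262) = −969 + D
Setting this equal to +6 kJ gives D = 975 kJ/mol.

D(N≡N) ≈ 975 kJ/mol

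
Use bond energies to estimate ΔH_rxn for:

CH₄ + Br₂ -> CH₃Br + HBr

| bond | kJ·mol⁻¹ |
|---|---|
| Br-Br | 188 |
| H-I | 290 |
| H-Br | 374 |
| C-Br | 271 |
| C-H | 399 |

Bonds broken (reactants):
  Br-Br: 1 × 188 = 188
  C-H: 4 × 399 = 1596
  Σ(broken) = 1784 kJ
Bonds formed (products):
  C-Br: 1 × 271 = 271
  C-H: 3 × 399 = 1197
  H-Br: 1 × 374 = 374
  Σ(formed) = 1842 kJ
ΔH = Σ(broken) − Σ(formed) = 1784 − 1842 = −58 kJ

ΔH ≈ −58 kJ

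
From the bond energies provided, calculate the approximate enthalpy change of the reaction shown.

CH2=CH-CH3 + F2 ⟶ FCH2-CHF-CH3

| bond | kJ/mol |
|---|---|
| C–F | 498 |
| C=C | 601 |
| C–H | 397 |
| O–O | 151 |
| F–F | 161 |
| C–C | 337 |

Bonds broken (reactants):
  C–C: 1 × 337 = 337
  C–H: 6 × 397 = 2382
  C=C: 1 × 601 = 601
  F–F: 1 × 161 = 161
  Σ(broken) = 3481 kJ
Bonds formed (products):
  C–C: 2 × 337 = 674
  C–F: 2 × 498 = 996
  C–H: 6 × 397 = 2382
  Σ(formed) = 4052 kJ
ΔH = Σ(broken) − Σ(formed) = 3481 − 4052 = −571 kJ

ΔH ≈ −571 kJ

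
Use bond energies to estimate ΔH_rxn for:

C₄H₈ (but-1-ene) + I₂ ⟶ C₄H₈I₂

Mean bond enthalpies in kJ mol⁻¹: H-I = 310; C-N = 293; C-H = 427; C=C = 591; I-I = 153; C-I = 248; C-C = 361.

Bonds broken (reactants):
  C-C: 2 × 361 = 722
  C-H: 8 × 427 = 3416
  C=C: 1 × 591 = 591
  I-I: 1 × 153 = 153
  Σ(broken) = 4882 kJ
Bonds formed (products):
  C-C: 3 × 361 = 1083
  C-H: 8 × 427 = 3416
  C-I: 2 × 248 = 496
  Σ(formed) = 4995 kJ
ΔH = Σ(broken) − Σ(formed) = 4882 − 4995 = −113 kJ

ΔH ≈ −113 kJ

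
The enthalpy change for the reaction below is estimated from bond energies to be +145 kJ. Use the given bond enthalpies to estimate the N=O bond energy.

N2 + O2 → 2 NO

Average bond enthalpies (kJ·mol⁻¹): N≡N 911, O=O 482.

D(N=O) ≈ 624 kJ/mol

Let D be the N=O bond energy.
Σ(broken) = 1×911 + 1×482 = 1393
Σ(formed) = 2×D = 2D
ΔH = Σ(broken) − Σ(formed) = (1393) − (2D) = +1393 − 2D
Setting this equal to +145 kJ gives 2D = 1248, so D = 624 kJ/mol.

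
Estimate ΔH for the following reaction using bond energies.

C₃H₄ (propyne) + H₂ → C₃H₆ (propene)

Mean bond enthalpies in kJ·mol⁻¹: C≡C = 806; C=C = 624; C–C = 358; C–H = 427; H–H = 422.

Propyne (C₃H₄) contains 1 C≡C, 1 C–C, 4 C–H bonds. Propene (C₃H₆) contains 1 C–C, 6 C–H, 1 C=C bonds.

ΔH ≈ −250 kJ

Bonds broken (reactants):
  C≡C: 1 × 806 = 806
  C–C: 1 × 358 = 358
  C–H: 4 × 427 = 1708
  H–H: 1 × 422 = 422
  Σ(broken) = 3294 kJ
Bonds formed (products):
  C–C: 1 × 358 = 358
  C–H: 6 × 427 = 2562
  C=C: 1 × 624 = 624
  Σ(formed) = 3544 kJ
ΔH = Σ(broken) − Σ(formed) = 3294 − 3544 = −250 kJ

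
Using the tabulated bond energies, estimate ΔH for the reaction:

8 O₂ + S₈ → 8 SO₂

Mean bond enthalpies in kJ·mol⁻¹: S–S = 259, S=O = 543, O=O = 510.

Bonds broken (reactants):
  O=O: 8 × 510 = 4080
  S–S: 8 × 259 = 2072
  Σ(broken) = 6152 kJ
Bonds formed (products):
  S=O: 16 × 543 = 8688
  Σ(formed) = 8688 kJ
ΔH = Σ(broken) − Σ(formed) = 6152 − 8688 = −2536 kJ

ΔH ≈ −2536 kJ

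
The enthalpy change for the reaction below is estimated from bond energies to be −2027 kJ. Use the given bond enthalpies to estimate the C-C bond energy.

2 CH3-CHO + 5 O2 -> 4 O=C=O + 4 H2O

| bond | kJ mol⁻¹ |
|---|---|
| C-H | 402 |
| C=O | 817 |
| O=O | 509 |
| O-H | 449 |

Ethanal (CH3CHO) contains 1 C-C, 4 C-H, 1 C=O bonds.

Let D be the C-C bond energy.
Σ(broken) = 2×D + 8×402 + 2×817 + 5×509 = 7395 + 2D
Σ(formed) = 8×817 + 8×449 = 10128
ΔH = Σ(broken) − Σ(formed) = (7395 + 2D) − (10128) = −2733 + 2D
Setting this equal to −2027 kJ gives 2D = 706, so D = 353 kJ/mol.

D(C-C) ≈ 353 kJ/mol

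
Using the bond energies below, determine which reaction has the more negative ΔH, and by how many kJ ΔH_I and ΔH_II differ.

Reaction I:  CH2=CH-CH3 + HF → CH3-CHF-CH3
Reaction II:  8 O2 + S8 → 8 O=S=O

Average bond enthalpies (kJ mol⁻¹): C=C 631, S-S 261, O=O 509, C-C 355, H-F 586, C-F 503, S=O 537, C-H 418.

Reaction I:
  Bonds broken (reactants):
    C-C: 1 × 355 = 355
    C-H: 6 × 418 = 2508
    C=C: 1 × 631 = 631
    H-F: 1 × 586 = 586
    Σ(broken) = 4080 kJ
  Bonds formed (products):
    C-C: 2 × 355 = 710
    C-F: 1 × 503 = 503
    C-H: 7 × 418 = 2926
    Σ(formed) = 4139 kJ
  ΔH_I = 4080 − 4139 = −59 kJ
Reaction II:
  Bonds broken (reactants):
    O=O: 8 × 509 = 4072
    S-S: 8 × 261 = 2088
    Σ(broken) = 6160 kJ
  Bonds formed (products):
    S=O: 16 × 537 = 8592
    Σ(formed) = 8592 kJ
  ΔH_II = 6160 − 8592 = −2432 kJ
ΔH_I − ΔH_II = +2373 kJ, so reaction II has the more negative ΔH; |ΔH_I − ΔH_II| = 2373 kJ.

Reaction II, by 2373 kJ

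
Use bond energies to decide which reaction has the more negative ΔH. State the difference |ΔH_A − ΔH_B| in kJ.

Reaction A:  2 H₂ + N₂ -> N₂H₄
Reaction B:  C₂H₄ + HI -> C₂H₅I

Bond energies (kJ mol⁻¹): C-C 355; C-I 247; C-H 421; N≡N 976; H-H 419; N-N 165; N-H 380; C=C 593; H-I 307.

Reaction A:
  Bonds broken (reactants):
    H-H: 2 × 419 = 838
    N≡N: 1 × 976 = 976
    Σ(broken) = 1814 kJ
  Bonds formed (products):
    N-H: 4 × 380 = 1520
    N-N: 1 × 165 = 165
    Σ(formed) = 1685 kJ
  ΔH_A = 1814 − 1685 = +129 kJ
Reaction B:
  Bonds broken (reactants):
    C-H: 4 × 421 = 1684
    C=C: 1 × 593 = 593
    H-I: 1 × 307 = 307
    Σ(broken) = 2584 kJ
  Bonds formed (products):
    C-C: 1 × 355 = 355
    C-H: 5 × 421 = 2105
    C-I: 1 × 247 = 247
    Σ(formed) = 2707 kJ
  ΔH_B = 2584 − 2707 = −123 kJ
ΔH_A − ΔH_B = +252 kJ, so reaction B has the more negative ΔH; |ΔH_A − ΔH_B| = 252 kJ.

Reaction B, by 252 kJ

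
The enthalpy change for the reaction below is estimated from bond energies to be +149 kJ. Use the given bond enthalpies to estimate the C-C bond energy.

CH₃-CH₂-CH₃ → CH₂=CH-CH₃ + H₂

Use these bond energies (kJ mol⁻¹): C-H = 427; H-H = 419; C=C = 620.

Let D be the C-C bond energy.
Σ(broken) = 2×D + 8×427 = 3416 + 2D
Σ(formed) = 1×D + 6×427 + 1×620 + 1×419 = 3601 + D
ΔH = Σ(broken) − Σ(formed) = (3416 + 2D) − (3601 + D) = −185 + D
Setting this equal to +149 kJ gives D = 334 kJ/mol.

D(C-C) ≈ 334 kJ/mol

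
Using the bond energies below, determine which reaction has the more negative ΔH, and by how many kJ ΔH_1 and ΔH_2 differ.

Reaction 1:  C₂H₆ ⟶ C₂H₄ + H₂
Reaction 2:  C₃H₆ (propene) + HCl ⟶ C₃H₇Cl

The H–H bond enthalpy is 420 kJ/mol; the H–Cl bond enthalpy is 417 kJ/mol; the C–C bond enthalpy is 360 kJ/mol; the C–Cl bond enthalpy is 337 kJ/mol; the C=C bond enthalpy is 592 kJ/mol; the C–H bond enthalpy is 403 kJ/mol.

Reaction 1:
  Bonds broken (reactants):
    C–C: 1 × 360 = 360
    C–H: 6 × 403 = 2418
    Σ(broken) = 2778 kJ
  Bonds formed (products):
    C–H: 4 × 403 = 1612
    C=C: 1 × 592 = 592
    H–H: 1 × 420 = 420
    Σ(formed) = 2624 kJ
  ΔH_1 = 2778 − 2624 = +154 kJ
Reaction 2:
  Bonds broken (reactants):
    C–C: 1 × 360 = 360
    C–H: 6 × 403 = 2418
    C=C: 1 × 592 = 592
    H–Cl: 1 × 417 = 417
    Σ(broken) = 3787 kJ
  Bonds formed (products):
    C–C: 2 × 360 = 720
    C–Cl: 1 × 337 = 337
    C–H: 7 × 403 = 2821
    Σ(formed) = 3878 kJ
  ΔH_2 = 3787 − 3878 = −91 kJ
ΔH_1 − ΔH_2 = +245 kJ, so reaction 2 has the more negative ΔH; |ΔH_1 − ΔH_2| = 245 kJ.

Reaction 2, by 245 kJ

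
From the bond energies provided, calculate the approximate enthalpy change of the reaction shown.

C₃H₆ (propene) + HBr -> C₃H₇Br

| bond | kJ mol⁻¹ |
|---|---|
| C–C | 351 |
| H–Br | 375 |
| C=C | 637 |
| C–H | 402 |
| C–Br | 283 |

ΔH ≈ −24 kJ

Bonds broken (reactants):
  C–C: 1 × 351 = 351
  C–H: 6 × 402 = 2412
  C=C: 1 × 637 = 637
  H–Br: 1 × 375 = 375
  Σ(broken) = 3775 kJ
Bonds formed (products):
  C–Br: 1 × 283 = 283
  C–C: 2 × 351 = 702
  C–H: 7 × 402 = 2814
  Σ(formed) = 3799 kJ
ΔH = Σ(broken) − Σ(formed) = 3775 − 3799 = −24 kJ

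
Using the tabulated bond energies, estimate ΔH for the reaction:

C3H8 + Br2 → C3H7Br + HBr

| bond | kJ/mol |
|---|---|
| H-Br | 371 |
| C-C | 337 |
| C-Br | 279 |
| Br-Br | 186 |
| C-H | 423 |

Bonds broken (reactants):
  Br-Br: 1 × 186 = 186
  C-C: 2 × 337 = 674
  C-H: 8 × 423 = 3384
  Σ(broken) = 4244 kJ
Bonds formed (products):
  C-Br: 1 × 279 = 279
  C-C: 2 × 337 = 674
  C-H: 7 × 423 = 2961
  H-Br: 1 × 371 = 371
  Σ(formed) = 4285 kJ
ΔH = Σ(broken) − Σ(formed) = 4244 − 4285 = −41 kJ

ΔH ≈ −41 kJ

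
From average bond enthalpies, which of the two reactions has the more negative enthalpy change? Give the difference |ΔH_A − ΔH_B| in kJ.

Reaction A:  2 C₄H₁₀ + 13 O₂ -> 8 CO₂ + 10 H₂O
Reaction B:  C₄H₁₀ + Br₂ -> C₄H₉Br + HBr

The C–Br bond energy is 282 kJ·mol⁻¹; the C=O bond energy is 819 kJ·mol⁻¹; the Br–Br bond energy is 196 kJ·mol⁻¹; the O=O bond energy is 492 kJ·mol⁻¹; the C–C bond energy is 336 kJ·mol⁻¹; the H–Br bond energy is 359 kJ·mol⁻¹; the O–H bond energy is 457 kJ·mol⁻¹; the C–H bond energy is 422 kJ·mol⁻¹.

Reaction A:
  Bonds broken (reactants):
    C–C: 6 × 336 = 2016
    C–H: 20 × 422 = 8440
    O=O: 13 × 492 = 6396
    Σ(broken) = 16852 kJ
  Bonds formed (products):
    C=O: 16 × 819 = 13104
    O–H: 20 × 457 = 9140
    Σ(formed) = 22244 kJ
  ΔH_A = 16852 − 22244 = −5392 kJ
Reaction B:
  Bonds broken (reactants):
    Br–Br: 1 × 196 = 196
    C–C: 3 × 336 = 1008
    C–H: 10 × 422 = 4220
    Σ(broken) = 5424 kJ
  Bonds formed (products):
    C–Br: 1 × 282 = 282
    C–C: 3 × 336 = 1008
    C–H: 9 × 422 = 3798
    H–Br: 1 × 359 = 359
    Σ(formed) = 5447 kJ
  ΔH_B = 5424 − 5447 = −23 kJ
ΔH_A − ΔH_B = −5369 kJ, so reaction A has the more negative ΔH; |ΔH_A − ΔH_B| = 5369 kJ.

Reaction A, by 5369 kJ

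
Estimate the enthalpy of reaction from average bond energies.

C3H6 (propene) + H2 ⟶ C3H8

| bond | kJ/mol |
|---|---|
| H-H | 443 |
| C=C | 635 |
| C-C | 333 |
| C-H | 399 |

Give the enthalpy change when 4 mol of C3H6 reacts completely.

ΔH = −212 kJ

Bonds broken (reactants):
  C-C: 1 × 333 = 333
  C-H: 6 × 399 = 2394
  C=C: 1 × 635 = 635
  H-H: 1 × 443 = 443
  Σ(broken) = 3805 kJ
Bonds formed (products):
  C-C: 2 × 333 = 666
  C-H: 8 × 399 = 3192
  Σ(formed) = 3858 kJ
ΔH = Σ(broken) − Σ(formed) = 3805 − 3858 = −53 kJ
For 4× the reaction as written: 4 × (−53) = −212 kJ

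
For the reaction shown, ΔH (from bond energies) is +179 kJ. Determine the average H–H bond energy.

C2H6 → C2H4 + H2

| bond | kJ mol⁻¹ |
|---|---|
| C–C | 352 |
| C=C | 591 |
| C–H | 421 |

Let D be the H–H bond energy.
Σ(broken) = 1×352 + 6×421 = 2878
Σ(formed) = 4×421 + 1×591 + 1×D = 2275 + D
ΔH = Σ(broken) − Σ(formed) = (2878) − (2275 + D) = +603 − D
Setting this equal to +179 kJ gives D = 424 kJ/mol.

D(H–H) ≈ 424 kJ/mol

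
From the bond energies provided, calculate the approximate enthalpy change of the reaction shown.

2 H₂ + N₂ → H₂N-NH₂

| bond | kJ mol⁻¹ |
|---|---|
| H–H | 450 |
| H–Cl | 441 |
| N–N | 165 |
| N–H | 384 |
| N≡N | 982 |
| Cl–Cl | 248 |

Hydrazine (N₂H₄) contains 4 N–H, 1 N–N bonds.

Bonds broken (reactants):
  H–H: 2 × 450 = 900
  N≡N: 1 × 982 = 982
  Σ(broken) = 1882 kJ
Bonds formed (products):
  N–H: 4 × 384 = 1536
  N–N: 1 × 165 = 165
  Σ(formed) = 1701 kJ
ΔH = Σ(broken) − Σ(formed) = 1882 − 1701 = +181 kJ

ΔH ≈ +181 kJ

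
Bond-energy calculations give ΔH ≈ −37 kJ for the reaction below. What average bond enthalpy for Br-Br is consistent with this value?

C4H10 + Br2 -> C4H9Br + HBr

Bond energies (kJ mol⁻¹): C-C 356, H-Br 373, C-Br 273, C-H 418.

D(Br-Br) ≈ 191 kJ/mol

Let D be the Br-Br bond energy.
Σ(broken) = 1×D + 3×356 + 10×418 = 5248 + D
Σ(formed) = 1×273 + 3×356 + 9×418 + 1×373 = 5476
ΔH = Σ(broken) − Σ(formed) = (5248 + D) − (5476) = −228 + D
Setting this equal to −37 kJ gives D = 191 kJ/mol.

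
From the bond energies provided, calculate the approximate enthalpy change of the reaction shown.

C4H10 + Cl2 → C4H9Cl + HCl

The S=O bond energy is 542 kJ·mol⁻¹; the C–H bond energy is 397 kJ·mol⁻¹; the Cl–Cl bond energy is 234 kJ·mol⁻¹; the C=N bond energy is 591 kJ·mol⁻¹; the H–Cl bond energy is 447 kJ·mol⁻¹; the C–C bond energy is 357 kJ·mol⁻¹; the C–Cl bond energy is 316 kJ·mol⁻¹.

ΔH ≈ −132 kJ

Bonds broken (reactants):
  C–C: 3 × 357 = 1071
  C–H: 10 × 397 = 3970
  Cl–Cl: 1 × 234 = 234
  Σ(broken) = 5275 kJ
Bonds formed (products):
  C–C: 3 × 357 = 1071
  C–Cl: 1 × 316 = 316
  C–H: 9 × 397 = 3573
  H–Cl: 1 × 447 = 447
  Σ(formed) = 5407 kJ
ΔH = Σ(broken) − Σ(formed) = 5275 − 5407 = −132 kJ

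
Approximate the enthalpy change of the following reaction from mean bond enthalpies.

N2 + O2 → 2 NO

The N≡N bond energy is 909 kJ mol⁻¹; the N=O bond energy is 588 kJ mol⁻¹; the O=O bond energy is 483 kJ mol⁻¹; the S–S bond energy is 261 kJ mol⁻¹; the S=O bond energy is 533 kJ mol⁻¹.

Bonds broken (reactants):
  N≡N: 1 × 909 = 909
  O=O: 1 × 483 = 483
  Σ(broken) = 1392 kJ
Bonds formed (products):
  N=O: 2 × 588 = 1176
  Σ(formed) = 1176 kJ
ΔH = Σ(broken) − Σ(formed) = 1392 − 1176 = +216 kJ

ΔH ≈ +216 kJ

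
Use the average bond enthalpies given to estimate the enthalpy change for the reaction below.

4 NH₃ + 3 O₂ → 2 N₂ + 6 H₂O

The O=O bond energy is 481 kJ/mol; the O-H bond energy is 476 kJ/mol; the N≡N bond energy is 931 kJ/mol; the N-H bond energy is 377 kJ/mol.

ΔH ≈ −1607 kJ

Bonds broken (reactants):
  N-H: 12 × 377 = 4524
  O=O: 3 × 481 = 1443
  Σ(broken) = 5967 kJ
Bonds formed (products):
  N≡N: 2 × 931 = 1862
  O-H: 12 × 476 = 5712
  Σ(formed) = 7574 kJ
ΔH = Σ(broken) − Σ(formed) = 5967 − 7574 = −1607 kJ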